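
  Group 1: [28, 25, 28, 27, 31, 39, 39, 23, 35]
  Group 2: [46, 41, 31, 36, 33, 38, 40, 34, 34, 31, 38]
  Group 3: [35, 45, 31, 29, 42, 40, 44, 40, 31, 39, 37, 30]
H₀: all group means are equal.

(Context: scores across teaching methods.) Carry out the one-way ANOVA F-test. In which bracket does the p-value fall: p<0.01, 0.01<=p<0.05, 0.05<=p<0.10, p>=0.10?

p-value bracket: 0.01<=p<0.05

Group means [30.56, 36.55, 36.92], grand mean 35.000
SSB = Σnᵢ(x̄ᵢ−x̄)² = 248.134; SSW = ΣΣ(x−x̄ᵢ)² = 837.866
MSB = 248.134/2 = 124.0669; MSW = 837.866/29 = 28.8919
F = MSB/MSW = 4.2942
df = (2, 29)
p-value (upper-tail) = 0.02325
→ bracket: 0.01<=p<0.05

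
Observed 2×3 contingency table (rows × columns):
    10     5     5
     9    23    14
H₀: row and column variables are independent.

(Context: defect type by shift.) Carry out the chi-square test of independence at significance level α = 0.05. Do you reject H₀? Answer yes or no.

Row totals [20, 46], col totals [19, 28, 19], n=66
χ² = (10−5.76)²/5.76 + (5−8.48)²/8.48 + (5−5.76)²/5.76 + (9−13.24)²/13.24 + (23−19.52)²/19.52 + (14−13.24)²/13.24 = 6.6817
df = 2
p-value (upper-tail) = 0.03541
At α=0.05: p < α → reject H₀

reject H₀: yes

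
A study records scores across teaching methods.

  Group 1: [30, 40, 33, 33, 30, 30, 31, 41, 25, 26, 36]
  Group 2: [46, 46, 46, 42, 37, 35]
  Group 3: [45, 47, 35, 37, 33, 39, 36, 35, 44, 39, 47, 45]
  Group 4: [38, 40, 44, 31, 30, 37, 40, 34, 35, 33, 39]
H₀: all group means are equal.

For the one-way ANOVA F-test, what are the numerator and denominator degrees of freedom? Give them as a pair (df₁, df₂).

k = 4 groups, N = 40 total
df = (k−1, N−k) = (4−1, 40−4) = (3, 36)

degrees of freedom = [3, 36]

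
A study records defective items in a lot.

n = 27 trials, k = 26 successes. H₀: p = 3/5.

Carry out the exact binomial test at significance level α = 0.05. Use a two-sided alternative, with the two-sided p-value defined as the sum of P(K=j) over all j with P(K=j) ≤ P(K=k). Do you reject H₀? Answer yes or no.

reject H₀: yes

Exact binomial: n=27, k=26, p₀=3/5=0.6000
P(X=j) = C(n,j)·p₀^j·(1−p₀)^(n−j); p = Σ P(X=j) over j with P(X=j) ≤ P(X=26)
p-value (two-sided) = 0.00003
At α=0.05: p < α → reject H₀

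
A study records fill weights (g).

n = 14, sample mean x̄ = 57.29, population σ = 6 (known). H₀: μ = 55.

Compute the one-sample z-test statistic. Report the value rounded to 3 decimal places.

test statistic = 1.428

SE = σ/√n = 6/√14 = 1.6036
z = (x̄−μ₀)/SE = (57.29−55)/1.6036 = 1.4281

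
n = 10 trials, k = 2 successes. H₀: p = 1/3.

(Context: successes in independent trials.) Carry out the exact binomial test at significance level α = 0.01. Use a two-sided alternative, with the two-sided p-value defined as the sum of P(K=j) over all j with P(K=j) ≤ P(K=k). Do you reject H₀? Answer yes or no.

Exact binomial: n=10, k=2, p₀=1/3=0.3333
P(X=j) = C(n,j)·p₀^j·(1−p₀)^(n−j); p = Σ P(X=j) over j with P(X=j) ≤ P(X=2)
p-value (two-sided) = 0.51227
At α=0.01: p ≥ α → fail to reject H₀

reject H₀: no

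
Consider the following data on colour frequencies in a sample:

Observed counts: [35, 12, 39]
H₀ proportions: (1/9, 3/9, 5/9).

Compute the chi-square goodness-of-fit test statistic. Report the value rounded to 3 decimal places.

test statistic = 79.056

n = 86; E_i = n·p_i = [9.56, 28.67, 47.78]
χ² = (35−9.56)²/9.56 + (12−28.67)²/28.67 + (39−47.78)²/47.78 = 79.0558
df = 2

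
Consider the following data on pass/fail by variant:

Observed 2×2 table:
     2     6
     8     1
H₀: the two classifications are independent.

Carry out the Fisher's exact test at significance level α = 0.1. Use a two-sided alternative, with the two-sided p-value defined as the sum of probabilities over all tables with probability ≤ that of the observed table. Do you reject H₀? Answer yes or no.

Margins: r₁=8, r₂=9, c₁=10, c₂=7, n=17
p_obs = C(8,2)·C(9,8)/C(17,10); sum pmf over tables with pmf ≤ p_obs
p-value (two-sided) = 0.01522
At α=0.1: p < α → reject H₀

reject H₀: yes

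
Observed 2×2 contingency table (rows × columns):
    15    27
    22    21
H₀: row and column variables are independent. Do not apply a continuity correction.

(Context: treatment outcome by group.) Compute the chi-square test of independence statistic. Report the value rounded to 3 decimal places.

test statistic = 2.063

Row totals [42, 43], col totals [37, 48], n=85
χ² = (15−18.28)²/18.28 + (27−23.72)²/23.72 + (22−18.72)²/18.72 + (21−24.28)²/24.28 = 2.0628
df = 1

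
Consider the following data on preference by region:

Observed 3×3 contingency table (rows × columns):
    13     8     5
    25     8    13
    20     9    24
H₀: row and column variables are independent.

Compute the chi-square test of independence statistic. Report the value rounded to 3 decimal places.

test statistic = 7.603

Row totals [26, 46, 53], col totals [58, 25, 42], n=125
χ² = (13−12.06)²/12.06 + (8−5.20)²/5.20 + (5−8.74)²/8.74 + (25−21.34)²/21.34 + (8−9.20)²/9.20 + (13−15.46)²/15.46 + (20−24.59)²/24.59 + (9−10.60)²/10.60 + (24−17.81)²/17.81 = 7.6030
df = 4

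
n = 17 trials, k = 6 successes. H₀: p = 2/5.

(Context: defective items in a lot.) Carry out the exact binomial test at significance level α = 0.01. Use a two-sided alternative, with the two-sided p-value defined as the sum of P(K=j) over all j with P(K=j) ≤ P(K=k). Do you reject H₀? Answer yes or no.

Exact binomial: n=17, k=6, p₀=2/5=0.4000
P(X=j) = C(n,j)·p₀^j·(1−p₀)^(n−j); p = Σ P(X=j) over j with P(X=j) ≤ P(X=6)
p-value (two-sided) = 0.80733
At α=0.01: p ≥ α → fail to reject H₀

reject H₀: no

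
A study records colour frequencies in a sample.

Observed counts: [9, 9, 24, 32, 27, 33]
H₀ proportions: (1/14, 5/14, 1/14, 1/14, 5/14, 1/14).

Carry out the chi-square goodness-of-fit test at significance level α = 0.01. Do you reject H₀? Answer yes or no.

reject H₀: yes

n = 134; E_i = n·p_i = [9.57, 47.86, 9.57, 9.57, 47.86, 9.57]
χ² = (9−9.57)²/9.57 + (9−47.86)²/47.86 + (24−9.57)²/9.57 + (32−9.57)²/9.57 + (27−47.86)²/47.86 + (33−9.57)²/9.57 = 172.3284
df = 5
p-value (upper-tail) = 0.00000
At α=0.01: p < α → reject H₀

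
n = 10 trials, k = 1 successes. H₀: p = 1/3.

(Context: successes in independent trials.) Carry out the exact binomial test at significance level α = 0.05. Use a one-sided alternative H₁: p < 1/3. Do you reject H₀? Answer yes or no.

reject H₀: no

Exact binomial: n=10, k=1, p₀=1/3=0.3333
P(X≤1) from Σ C(n,i)·p₀^i·(1−p₀)^(n−i)
p-value (one-sided, H₁ less) = 0.10405
At α=0.05: p ≥ α → fail to reject H₀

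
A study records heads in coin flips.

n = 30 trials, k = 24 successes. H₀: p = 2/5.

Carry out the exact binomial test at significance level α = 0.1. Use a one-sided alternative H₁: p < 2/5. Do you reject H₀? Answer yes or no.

reject H₀: no

Exact binomial: n=30, k=24, p₀=2/5=0.4000
P(X≤24) from Σ C(n,i)·p₀^i·(1−p₀)^(n−i)
p-value (one-sided, H₁ less) = 1.00000
At α=0.1: p ≥ α → fail to reject H₀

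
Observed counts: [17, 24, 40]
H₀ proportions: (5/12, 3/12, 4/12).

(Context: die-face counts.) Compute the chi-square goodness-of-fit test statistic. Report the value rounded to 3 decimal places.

n = 81; E_i = n·p_i = [33.75, 20.25, 27.00]
χ² = (17−33.75)²/33.75 + (24−20.25)²/20.25 + (40−27.00)²/27.00 = 15.2667
df = 2

test statistic = 15.267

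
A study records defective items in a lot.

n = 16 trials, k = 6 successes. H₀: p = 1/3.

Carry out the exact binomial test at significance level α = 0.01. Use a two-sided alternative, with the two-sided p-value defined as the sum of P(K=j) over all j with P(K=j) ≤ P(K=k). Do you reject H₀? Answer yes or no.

reject H₀: no

Exact binomial: n=16, k=6, p₀=1/3=0.3333
P(X=j) = C(n,j)·p₀^j·(1−p₀)^(n−j); p = Σ P(X=j) over j with P(X=j) ≤ P(X=6)
p-value (two-sided) = 0.79219
At α=0.01: p ≥ α → fail to reject H₀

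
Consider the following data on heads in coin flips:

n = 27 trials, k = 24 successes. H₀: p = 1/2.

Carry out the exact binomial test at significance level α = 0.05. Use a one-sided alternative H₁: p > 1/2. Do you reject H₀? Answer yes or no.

Exact binomial: n=27, k=24, p₀=1/2=0.5000
P(X≥24) from Σ C(n,i)·p₀^i·(1−p₀)^(n−i)
p-value (one-sided, H₁ greater) = 0.00002
At α=0.05: p < α → reject H₀

reject H₀: yes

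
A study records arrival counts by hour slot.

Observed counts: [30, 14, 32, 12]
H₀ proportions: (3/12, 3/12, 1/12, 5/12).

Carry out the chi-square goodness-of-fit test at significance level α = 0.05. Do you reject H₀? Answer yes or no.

n = 88; E_i = n·p_i = [22.00, 22.00, 7.33, 36.67]
χ² = (30−22.00)²/22.00 + (14−22.00)²/22.00 + (32−7.33)²/7.33 + (12−36.67)²/36.67 = 105.3818
df = 3
p-value (upper-tail) = 0.00000
At α=0.05: p < α → reject H₀

reject H₀: yes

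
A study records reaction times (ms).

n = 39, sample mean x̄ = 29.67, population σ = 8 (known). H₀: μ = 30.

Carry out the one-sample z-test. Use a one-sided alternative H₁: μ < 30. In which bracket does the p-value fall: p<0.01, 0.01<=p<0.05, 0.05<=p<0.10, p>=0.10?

SE = σ/√n = 8/√39 = 1.2810
z = (x̄−μ₀)/SE = (29.67−30)/1.2810 = -0.2576
p-value (one-sided, H₁ less) = 0.39836
→ bracket: p>=0.10

p-value bracket: p>=0.10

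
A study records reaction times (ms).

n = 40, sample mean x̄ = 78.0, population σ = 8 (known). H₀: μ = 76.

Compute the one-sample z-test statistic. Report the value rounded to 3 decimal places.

test statistic = 1.581

SE = σ/√n = 8/√40 = 1.2649
z = (x̄−μ₀)/SE = (78.0−76)/1.2649 = 1.5811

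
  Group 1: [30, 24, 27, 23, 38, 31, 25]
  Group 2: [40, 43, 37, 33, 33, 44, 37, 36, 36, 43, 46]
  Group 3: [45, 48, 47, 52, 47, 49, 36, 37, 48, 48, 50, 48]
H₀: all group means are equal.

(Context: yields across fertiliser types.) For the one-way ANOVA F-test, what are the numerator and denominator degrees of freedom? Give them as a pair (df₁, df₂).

k = 3 groups, N = 30 total
df = (k−1, N−k) = (3−1, 30−3) = (2, 27)

degrees of freedom = [2, 27]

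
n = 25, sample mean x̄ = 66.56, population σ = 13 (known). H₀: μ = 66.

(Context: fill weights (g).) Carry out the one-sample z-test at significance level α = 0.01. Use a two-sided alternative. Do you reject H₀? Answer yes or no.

SE = σ/√n = 13/√25 = 2.6000
z = (x̄−μ₀)/SE = (66.56−66)/2.6000 = 0.2154
p-value (two-sided) = 0.82947
At α=0.01: p ≥ α → fail to reject H₀

reject H₀: no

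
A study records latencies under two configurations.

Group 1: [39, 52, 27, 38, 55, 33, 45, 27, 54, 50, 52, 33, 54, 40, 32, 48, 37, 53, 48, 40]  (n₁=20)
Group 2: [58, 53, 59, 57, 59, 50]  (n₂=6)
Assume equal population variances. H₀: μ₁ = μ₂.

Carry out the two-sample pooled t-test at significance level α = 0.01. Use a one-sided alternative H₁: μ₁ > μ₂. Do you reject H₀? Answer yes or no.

reject H₀: no

x̄₁=42.850, s₁=9.399, n₁=20
x̄₂=56.000, s₂=3.688, n₂=6
s_p² = [19·9.399² + 5·3.688²]/24 = 72.7729
SE = √(s_p²·(1/20+1/6)) = 3.9708
t = (42.850−56.000)/3.9708 = -3.3117
df = 24
p-value (one-sided, H₁ greater) = 0.99854
At α=0.01: p ≥ α → fail to reject H₀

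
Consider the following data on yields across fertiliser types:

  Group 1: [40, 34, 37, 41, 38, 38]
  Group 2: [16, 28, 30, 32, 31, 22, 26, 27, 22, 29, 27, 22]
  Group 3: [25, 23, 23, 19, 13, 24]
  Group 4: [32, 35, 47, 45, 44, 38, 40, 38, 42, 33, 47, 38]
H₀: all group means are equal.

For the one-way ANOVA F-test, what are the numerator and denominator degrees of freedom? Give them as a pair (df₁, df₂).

degrees of freedom = [3, 32]

k = 4 groups, N = 36 total
df = (k−1, N−k) = (4−1, 36−4) = (3, 32)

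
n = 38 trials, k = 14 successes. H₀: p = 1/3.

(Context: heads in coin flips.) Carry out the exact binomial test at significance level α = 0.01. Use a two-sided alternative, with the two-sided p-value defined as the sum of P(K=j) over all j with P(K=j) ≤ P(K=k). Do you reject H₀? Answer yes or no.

Exact binomial: n=38, k=14, p₀=1/3=0.3333
P(X=j) = C(n,j)·p₀^j·(1−p₀)^(n−j); p = Σ P(X=j) over j with P(X=j) ≤ P(X=14)
p-value (two-sided) = 0.73099
At α=0.01: p ≥ α → fail to reject H₀

reject H₀: no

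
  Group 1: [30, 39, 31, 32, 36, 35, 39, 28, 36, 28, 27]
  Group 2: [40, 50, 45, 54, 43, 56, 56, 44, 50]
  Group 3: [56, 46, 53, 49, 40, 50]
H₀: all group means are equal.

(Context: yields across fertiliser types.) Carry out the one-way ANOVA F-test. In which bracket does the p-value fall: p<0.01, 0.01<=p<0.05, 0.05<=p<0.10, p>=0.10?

p-value bracket: p<0.01

Group means [32.82, 48.67, 49.00], grand mean 42.038
SSB = Σnᵢ(x̄ᵢ−x̄)² = 1621.325; SSW = ΣΣ(x−x̄ᵢ)² = 631.636
MSB = 1621.325/2 = 810.6626; MSW = 631.636/23 = 27.4625
F = MSB/MSW = 29.5189
df = (2, 23)
p-value (upper-tail) = 0.00000
→ bracket: p<0.01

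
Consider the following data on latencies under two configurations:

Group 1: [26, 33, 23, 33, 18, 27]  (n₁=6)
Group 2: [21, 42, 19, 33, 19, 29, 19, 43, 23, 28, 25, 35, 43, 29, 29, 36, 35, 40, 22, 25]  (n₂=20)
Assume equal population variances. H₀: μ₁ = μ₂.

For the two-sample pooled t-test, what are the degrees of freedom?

degrees of freedom = 24

df = n₁ + n₂ − 2 = 6 + 20 − 2 = 24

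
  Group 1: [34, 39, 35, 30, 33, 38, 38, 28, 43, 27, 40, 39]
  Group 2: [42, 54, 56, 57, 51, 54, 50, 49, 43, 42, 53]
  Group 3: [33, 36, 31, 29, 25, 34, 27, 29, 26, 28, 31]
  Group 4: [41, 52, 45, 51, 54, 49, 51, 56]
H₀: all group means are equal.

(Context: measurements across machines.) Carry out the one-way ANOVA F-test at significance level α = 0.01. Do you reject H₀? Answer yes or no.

Group means [35.33, 50.09, 29.91, 49.88], grand mean 40.548
SSB = Σnᵢ(x̄ᵢ−x̄)² = 3269.045; SSW = ΣΣ(x−x̄ᵢ)² = 869.360
MSB = 3269.045/3 = 1089.6816; MSW = 869.360/38 = 22.8779
F = MSB/MSW = 47.6303
df = (3, 38)
p-value (upper-tail) = 0.00000
At α=0.01: p < α → reject H₀

reject H₀: yes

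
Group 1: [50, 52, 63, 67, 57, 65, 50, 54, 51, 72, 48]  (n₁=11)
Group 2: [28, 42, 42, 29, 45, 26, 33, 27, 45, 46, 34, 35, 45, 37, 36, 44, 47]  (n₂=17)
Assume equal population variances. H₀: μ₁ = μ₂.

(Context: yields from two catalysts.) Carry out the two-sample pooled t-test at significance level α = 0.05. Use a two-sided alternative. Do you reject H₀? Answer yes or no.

x̄₁=57.182, s₁=8.208, n₁=11
x̄₂=37.706, s₂=7.329, n₂=17
s_p² = [10·8.208² + 16·7.329²]/26 = 58.9679
SE = √(s_p²·(1/11+1/17)) = 2.9714
t = (57.182−37.706)/2.9714 = 6.5544
df = 26
p-value (two-sided) = 0.00000
At α=0.05: p < α → reject H₀

reject H₀: yes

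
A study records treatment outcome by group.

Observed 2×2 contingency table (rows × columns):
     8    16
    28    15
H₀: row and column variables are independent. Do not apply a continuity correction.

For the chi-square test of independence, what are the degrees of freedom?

degrees of freedom = 1

df = (r−1)(c−1) = (2−1)·(2−1) = 1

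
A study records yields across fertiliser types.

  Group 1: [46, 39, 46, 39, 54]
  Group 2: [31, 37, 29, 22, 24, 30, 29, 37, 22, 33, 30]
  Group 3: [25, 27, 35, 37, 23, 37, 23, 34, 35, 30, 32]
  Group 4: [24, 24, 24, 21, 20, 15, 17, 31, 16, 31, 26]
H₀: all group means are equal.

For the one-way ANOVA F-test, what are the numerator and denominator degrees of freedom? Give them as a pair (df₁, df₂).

k = 4 groups, N = 38 total
df = (k−1, N−k) = (4−1, 38−4) = (3, 34)

degrees of freedom = [3, 34]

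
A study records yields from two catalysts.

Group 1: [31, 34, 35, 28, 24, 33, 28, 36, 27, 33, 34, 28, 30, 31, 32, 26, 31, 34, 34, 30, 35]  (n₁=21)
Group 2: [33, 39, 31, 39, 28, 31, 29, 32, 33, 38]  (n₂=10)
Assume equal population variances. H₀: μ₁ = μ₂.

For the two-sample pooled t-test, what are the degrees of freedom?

df = n₁ + n₂ − 2 = 21 + 10 − 2 = 29

degrees of freedom = 29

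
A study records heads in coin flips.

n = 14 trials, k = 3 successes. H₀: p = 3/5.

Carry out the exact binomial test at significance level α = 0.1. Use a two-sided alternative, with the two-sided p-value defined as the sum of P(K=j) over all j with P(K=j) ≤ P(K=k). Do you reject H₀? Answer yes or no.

Exact binomial: n=14, k=3, p₀=3/5=0.6000
P(X=j) = C(n,j)·p₀^j·(1−p₀)^(n−j); p = Σ P(X=j) over j with P(X=j) ≤ P(X=3)
p-value (two-sided) = 0.00469
At α=0.1: p < α → reject H₀

reject H₀: yes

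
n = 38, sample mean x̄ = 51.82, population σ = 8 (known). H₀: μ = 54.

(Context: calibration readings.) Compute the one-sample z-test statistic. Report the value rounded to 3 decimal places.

test statistic = -1.680

SE = σ/√n = 8/√38 = 1.2978
z = (x̄−μ₀)/SE = (51.82−54)/1.2978 = -1.6798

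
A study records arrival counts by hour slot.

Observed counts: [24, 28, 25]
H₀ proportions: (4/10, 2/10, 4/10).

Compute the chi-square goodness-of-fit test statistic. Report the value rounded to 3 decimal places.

n = 77; E_i = n·p_i = [30.80, 15.40, 30.80]
χ² = (24−30.80)²/30.80 + (28−15.40)²/15.40 + (25−30.80)²/30.80 = 12.9026
df = 2

test statistic = 12.903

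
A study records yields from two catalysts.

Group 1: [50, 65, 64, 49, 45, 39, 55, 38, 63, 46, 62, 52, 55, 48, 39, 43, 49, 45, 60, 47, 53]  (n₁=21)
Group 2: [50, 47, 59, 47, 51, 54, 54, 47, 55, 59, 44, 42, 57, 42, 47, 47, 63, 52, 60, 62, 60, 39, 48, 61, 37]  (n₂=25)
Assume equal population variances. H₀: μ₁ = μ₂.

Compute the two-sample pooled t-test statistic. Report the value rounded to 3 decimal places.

test statistic = -0.235

x̄₁=50.810, s₁=8.364, n₁=21
x̄₂=51.360, s₂=7.538, n₂=25
s_p² = [20·8.364² + 24·7.538²]/44 = 62.7954
SE = √(s_p²·(1/21+1/25)) = 2.3457
t = (50.810−51.360)/2.3457 = -0.2347
df = 44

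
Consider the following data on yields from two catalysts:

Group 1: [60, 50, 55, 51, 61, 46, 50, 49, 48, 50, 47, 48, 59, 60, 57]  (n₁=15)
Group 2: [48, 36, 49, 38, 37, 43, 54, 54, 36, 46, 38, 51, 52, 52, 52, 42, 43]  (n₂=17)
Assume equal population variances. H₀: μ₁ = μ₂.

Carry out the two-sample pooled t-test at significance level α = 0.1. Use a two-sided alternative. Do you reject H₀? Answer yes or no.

reject H₀: yes

x̄₁=52.733, s₁=5.338, n₁=15
x̄₂=45.353, s₂=6.661, n₂=17
s_p² = [14·5.338² + 16·6.661²]/30 = 36.9605
SE = √(s_p²·(1/15+1/17)) = 2.1536
t = (52.733−45.353)/2.1536 = 3.4269
df = 30
p-value (two-sided) = 0.00179
At α=0.1: p < α → reject H₀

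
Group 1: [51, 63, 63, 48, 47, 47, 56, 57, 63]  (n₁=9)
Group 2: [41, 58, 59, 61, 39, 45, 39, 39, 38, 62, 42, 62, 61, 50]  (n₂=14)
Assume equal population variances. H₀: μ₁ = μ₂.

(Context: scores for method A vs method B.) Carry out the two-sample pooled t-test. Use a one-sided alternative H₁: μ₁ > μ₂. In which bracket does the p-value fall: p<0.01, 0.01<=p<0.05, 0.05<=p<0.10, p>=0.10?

p-value bracket: 0.05<=p<0.10

x̄₁=55.000, s₁=6.982, n₁=9
x̄₂=49.714, s₂=10.194, n₂=14
s_p² = [8·6.982² + 13·10.194²]/21 = 82.8980
SE = √(s_p²·(1/9+1/14)) = 3.8900
t = (55.000−49.714)/3.8900 = 1.3588
df = 21
p-value (one-sided, H₁ greater) = 0.09431
→ bracket: 0.05<=p<0.10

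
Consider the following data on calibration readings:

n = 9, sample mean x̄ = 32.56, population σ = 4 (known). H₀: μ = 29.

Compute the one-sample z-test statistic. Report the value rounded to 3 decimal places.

test statistic = 2.670

SE = σ/√n = 4/√9 = 1.3333
z = (x̄−μ₀)/SE = (32.56−29)/1.3333 = 2.6700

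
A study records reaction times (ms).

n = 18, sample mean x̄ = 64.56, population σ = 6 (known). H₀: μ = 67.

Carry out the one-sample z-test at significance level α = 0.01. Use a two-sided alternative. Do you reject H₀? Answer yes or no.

SE = σ/√n = 6/√18 = 1.4142
z = (x̄−μ₀)/SE = (64.56−67)/1.4142 = -1.7253
p-value (two-sided) = 0.08447
At α=0.01: p ≥ α → fail to reject H₀

reject H₀: no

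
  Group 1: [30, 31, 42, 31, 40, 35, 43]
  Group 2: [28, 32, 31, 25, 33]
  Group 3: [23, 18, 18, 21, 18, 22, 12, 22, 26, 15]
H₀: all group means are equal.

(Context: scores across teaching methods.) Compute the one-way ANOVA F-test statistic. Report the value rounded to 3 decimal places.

test statistic = 28.961

Group means [36.00, 29.80, 19.50], grand mean 27.091
SSB = Σnᵢ(x̄ᵢ−x̄)² = 1168.518; SSW = ΣΣ(x−x̄ᵢ)² = 383.300
MSB = 1168.518/2 = 584.2591; MSW = 383.300/19 = 20.1737
F = MSB/MSW = 28.9614
df = (2, 19)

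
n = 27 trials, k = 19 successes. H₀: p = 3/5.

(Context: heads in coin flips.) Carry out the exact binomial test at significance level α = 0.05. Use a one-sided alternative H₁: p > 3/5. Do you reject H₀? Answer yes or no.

reject H₀: no

Exact binomial: n=27, k=19, p₀=3/5=0.6000
P(X≥19) from Σ C(n,i)·p₀^i·(1−p₀)^(n−i)
p-value (one-sided, H₁ greater) = 0.18395
At α=0.05: p ≥ α → fail to reject H₀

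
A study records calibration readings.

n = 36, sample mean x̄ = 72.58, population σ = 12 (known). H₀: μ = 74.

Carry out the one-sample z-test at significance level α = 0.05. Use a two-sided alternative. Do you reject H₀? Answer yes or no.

SE = σ/√n = 12/√36 = 2.0000
z = (x̄−μ₀)/SE = (72.58−74)/2.0000 = -0.7100
p-value (two-sided) = 0.47770
At α=0.05: p ≥ α → fail to reject H₀

reject H₀: no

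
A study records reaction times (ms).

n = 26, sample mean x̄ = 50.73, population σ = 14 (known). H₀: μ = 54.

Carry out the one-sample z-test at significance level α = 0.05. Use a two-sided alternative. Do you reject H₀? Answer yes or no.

SE = σ/√n = 14/√26 = 2.7456
z = (x̄−μ₀)/SE = (50.73−54)/2.7456 = -1.1910
p-value (two-sided) = 0.23366
At α=0.05: p ≥ α → fail to reject H₀

reject H₀: no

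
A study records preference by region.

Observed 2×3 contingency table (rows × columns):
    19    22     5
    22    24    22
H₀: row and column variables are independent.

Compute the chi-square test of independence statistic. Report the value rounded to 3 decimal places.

Row totals [46, 68], col totals [41, 46, 27], n=114
χ² = (19−16.54)²/16.54 + (22−18.56)²/18.56 + (5−10.89)²/10.89 + (22−24.46)²/24.46 + (24−27.44)²/27.44 + (22−16.11)²/16.11 = 7.0262
df = 2

test statistic = 7.026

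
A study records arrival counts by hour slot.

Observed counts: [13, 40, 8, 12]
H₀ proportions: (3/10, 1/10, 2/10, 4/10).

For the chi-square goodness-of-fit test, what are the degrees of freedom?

df = k − 1 = 4 − 1 = 3

degrees of freedom = 3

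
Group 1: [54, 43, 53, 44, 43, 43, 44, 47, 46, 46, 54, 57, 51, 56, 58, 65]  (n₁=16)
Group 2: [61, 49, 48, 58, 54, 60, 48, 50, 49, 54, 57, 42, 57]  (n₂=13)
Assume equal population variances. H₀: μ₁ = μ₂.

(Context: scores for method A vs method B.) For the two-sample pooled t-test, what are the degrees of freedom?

df = n₁ + n₂ − 2 = 16 + 13 − 2 = 27

degrees of freedom = 27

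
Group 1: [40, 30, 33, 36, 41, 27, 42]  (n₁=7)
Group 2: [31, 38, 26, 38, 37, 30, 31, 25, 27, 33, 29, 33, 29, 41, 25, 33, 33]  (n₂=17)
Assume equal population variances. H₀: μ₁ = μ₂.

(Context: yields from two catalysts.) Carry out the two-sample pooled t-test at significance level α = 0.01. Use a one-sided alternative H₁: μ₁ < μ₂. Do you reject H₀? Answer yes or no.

x̄₁=35.571, s₁=5.798, n₁=7
x̄₂=31.706, s₂=4.767, n₂=17
s_p² = [6·5.798² + 16·4.767²]/22 = 25.6929
SE = √(s_p²·(1/7+1/17)) = 2.2763
t = (35.571−31.706)/2.2763 = 1.6981
df = 22
p-value (one-sided, H₁ less) = 0.94821
At α=0.01: p ≥ α → fail to reject H₀

reject H₀: no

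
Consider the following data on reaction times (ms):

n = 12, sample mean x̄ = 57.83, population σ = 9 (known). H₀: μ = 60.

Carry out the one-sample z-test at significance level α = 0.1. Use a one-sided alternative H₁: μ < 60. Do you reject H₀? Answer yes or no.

reject H₀: no

SE = σ/√n = 9/√12 = 2.5981
z = (x̄−μ₀)/SE = (57.83−60)/2.5981 = -0.8352
p-value (one-sided, H₁ less) = 0.20179
At α=0.1: p ≥ α → fail to reject H₀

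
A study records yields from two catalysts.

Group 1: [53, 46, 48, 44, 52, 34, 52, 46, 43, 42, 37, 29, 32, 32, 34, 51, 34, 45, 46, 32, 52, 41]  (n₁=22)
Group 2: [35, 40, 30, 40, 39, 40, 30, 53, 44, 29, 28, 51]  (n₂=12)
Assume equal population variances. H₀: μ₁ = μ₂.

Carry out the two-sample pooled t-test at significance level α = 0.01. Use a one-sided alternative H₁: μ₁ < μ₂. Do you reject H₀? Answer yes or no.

x̄₁=42.045, s₁=7.828, n₁=22
x̄₂=38.250, s₂=8.313, n₂=12
s_p² = [21·7.828² + 11·8.313²]/32 = 63.9751
SE = √(s_p²·(1/22+1/12)) = 2.8704
t = (42.045−38.250)/2.8704 = 1.3223
df = 32
p-value (one-sided, H₁ less) = 0.90227
At α=0.01: p ≥ α → fail to reject H₀

reject H₀: no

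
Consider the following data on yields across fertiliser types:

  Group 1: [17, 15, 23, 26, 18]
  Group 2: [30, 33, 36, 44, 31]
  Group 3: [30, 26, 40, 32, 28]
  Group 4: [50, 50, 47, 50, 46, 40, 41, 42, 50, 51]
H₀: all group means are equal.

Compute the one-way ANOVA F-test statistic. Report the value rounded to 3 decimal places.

test statistic = 36.954

Group means [19.80, 34.80, 31.20, 46.70], grand mean 35.840
SSB = Σnᵢ(x̄ᵢ−x̄)² = 2578.860; SSW = ΣΣ(x−x̄ᵢ)² = 488.500
MSB = 2578.860/3 = 859.6200; MSW = 488.500/21 = 23.2619
F = MSB/MSW = 36.9540
df = (3, 21)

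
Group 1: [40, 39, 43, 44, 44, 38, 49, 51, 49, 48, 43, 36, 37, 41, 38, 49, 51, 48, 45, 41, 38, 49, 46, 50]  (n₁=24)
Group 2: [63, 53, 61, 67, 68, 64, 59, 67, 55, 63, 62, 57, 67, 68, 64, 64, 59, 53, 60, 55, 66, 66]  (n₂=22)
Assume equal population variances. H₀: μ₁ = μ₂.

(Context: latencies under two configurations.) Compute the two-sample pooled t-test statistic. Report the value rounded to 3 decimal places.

x̄₁=44.042, s₁=4.903, n₁=24
x̄₂=61.864, s₂=4.882, n₂=22
s_p² = [23·4.903² + 21·4.882²]/44 = 23.9443
SE = √(s_p²·(1/24+1/22)) = 1.4443
t = (44.042−61.864)/1.4443 = -12.3394
df = 44

test statistic = -12.339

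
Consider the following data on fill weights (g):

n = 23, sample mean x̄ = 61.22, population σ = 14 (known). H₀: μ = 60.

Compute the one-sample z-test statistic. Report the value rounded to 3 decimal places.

SE = σ/√n = 14/√23 = 2.9192
z = (x̄−μ₀)/SE = (61.22−60)/2.9192 = 0.4179

test statistic = 0.418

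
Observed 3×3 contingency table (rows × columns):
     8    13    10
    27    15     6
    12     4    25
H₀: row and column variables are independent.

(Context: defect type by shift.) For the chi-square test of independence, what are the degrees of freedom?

df = (r−1)(c−1) = (3−1)·(3−1) = 4

degrees of freedom = 4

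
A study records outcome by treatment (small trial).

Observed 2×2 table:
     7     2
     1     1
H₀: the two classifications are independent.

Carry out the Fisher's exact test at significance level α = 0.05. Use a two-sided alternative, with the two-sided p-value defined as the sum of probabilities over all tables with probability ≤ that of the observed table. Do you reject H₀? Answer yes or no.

Margins: r₁=9, r₂=2, c₁=8, c₂=3, n=11
p_obs = C(9,7)·C(2,1)/C(11,8); sum pmf over tables with pmf ≤ p_obs
p-value (two-sided) = 0.49091
At α=0.05: p ≥ α → fail to reject H₀

reject H₀: no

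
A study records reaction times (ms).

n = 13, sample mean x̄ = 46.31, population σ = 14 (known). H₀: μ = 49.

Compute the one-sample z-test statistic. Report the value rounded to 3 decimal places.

test statistic = -0.693

SE = σ/√n = 14/√13 = 3.8829
z = (x̄−μ₀)/SE = (46.31−49)/3.8829 = -0.6928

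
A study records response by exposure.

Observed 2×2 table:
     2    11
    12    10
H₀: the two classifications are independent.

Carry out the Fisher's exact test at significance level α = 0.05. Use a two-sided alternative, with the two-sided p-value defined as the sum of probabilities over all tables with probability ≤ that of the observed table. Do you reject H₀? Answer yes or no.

reject H₀: yes

Margins: r₁=13, r₂=22, c₁=14, c₂=21, n=35
p_obs = C(13,2)·C(22,12)/C(35,14); sum pmf over tables with pmf ≤ p_obs
p-value (two-sided) = 0.03374
At α=0.05: p < α → reject H₀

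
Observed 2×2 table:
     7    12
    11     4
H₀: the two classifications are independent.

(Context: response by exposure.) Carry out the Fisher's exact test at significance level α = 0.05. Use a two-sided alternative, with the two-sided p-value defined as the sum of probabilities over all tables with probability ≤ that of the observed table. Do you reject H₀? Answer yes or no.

reject H₀: yes

Margins: r₁=19, r₂=15, c₁=18, c₂=16, n=34
p_obs = C(19,7)·C(15,11)/C(34,18); sum pmf over tables with pmf ≤ p_obs
p-value (two-sided) = 0.04544
At α=0.05: p < α → reject H₀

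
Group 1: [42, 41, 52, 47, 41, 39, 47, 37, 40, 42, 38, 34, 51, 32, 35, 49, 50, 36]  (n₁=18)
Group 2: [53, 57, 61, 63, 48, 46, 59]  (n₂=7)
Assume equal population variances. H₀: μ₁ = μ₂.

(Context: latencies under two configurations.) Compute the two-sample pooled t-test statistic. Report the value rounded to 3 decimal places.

x̄₁=41.833, s₁=6.176, n₁=18
x̄₂=55.286, s₂=6.499, n₂=7
s_p² = [17·6.176² + 6·6.499²]/23 = 39.2143
SE = √(s_p²·(1/18+1/7)) = 2.7894
t = (41.833−55.286)/2.7894 = -4.8227
df = 23

test statistic = -4.823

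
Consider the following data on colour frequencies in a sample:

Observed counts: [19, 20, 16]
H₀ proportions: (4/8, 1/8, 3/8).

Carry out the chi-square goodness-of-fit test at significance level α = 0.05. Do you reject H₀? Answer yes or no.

n = 55; E_i = n·p_i = [27.50, 6.88, 20.62]
χ² = (19−27.50)²/27.50 + (20−6.88)²/6.88 + (16−20.62)²/20.62 = 28.7212
df = 2
p-value (upper-tail) = 0.00000
At α=0.05: p < α → reject H₀

reject H₀: yes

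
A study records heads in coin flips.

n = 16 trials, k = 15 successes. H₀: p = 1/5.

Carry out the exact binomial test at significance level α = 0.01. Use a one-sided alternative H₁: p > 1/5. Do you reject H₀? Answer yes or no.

Exact binomial: n=16, k=15, p₀=1/5=0.2000
P(X≥15) from Σ C(n,i)·p₀^i·(1−p₀)^(n−i)
p-value (one-sided, H₁ greater) = 0.00000
At α=0.01: p < α → reject H₀

reject H₀: yes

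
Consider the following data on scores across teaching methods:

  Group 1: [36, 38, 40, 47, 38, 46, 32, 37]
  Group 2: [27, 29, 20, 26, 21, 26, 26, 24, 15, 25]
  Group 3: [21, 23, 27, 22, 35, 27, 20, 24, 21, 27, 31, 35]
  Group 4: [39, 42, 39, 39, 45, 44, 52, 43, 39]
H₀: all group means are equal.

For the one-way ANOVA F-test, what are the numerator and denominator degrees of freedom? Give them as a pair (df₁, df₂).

k = 4 groups, N = 39 total
df = (k−1, N−k) = (4−1, 39−4) = (3, 35)

degrees of freedom = [3, 35]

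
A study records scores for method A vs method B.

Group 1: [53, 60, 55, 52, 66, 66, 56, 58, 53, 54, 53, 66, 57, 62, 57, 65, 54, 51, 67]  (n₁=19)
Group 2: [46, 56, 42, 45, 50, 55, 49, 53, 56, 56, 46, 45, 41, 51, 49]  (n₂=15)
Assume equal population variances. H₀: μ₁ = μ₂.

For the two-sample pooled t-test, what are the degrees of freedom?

degrees of freedom = 32

df = n₁ + n₂ − 2 = 19 + 15 − 2 = 32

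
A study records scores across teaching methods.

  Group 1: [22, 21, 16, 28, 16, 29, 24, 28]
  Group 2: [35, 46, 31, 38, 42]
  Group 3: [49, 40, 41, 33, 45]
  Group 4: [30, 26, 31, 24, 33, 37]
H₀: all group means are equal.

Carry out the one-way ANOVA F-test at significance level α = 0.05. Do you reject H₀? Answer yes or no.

Group means [23.00, 38.40, 41.60, 30.17], grand mean 31.875
SSB = Σnᵢ(x̄ᵢ−x̄)² = 1333.392; SSW = ΣΣ(x−x̄ᵢ)² = 581.233
MSB = 1333.392/3 = 444.4639; MSW = 581.233/20 = 29.0617
F = MSB/MSW = 15.2938
df = (3, 20)
p-value (upper-tail) = 0.00002
At α=0.05: p < α → reject H₀

reject H₀: yes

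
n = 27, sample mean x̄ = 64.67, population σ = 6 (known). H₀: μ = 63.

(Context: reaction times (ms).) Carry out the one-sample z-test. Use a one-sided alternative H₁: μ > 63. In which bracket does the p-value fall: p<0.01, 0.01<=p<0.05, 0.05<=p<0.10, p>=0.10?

p-value bracket: 0.05<=p<0.10

SE = σ/√n = 6/√27 = 1.1547
z = (x̄−μ₀)/SE = (64.67−63)/1.1547 = 1.4463
p-value (one-sided, H₁ greater) = 0.07405
→ bracket: 0.05<=p<0.10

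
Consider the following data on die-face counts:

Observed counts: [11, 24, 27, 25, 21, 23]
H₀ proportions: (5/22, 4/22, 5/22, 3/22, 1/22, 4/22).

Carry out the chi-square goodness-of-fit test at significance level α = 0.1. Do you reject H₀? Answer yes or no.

reject H₀: yes

n = 131; E_i = n·p_i = [29.77, 23.82, 29.77, 17.86, 5.95, 23.82]
χ² = (11−29.77)²/29.77 + (24−23.82)²/23.82 + (27−29.77)²/29.77 + (25−17.86)²/17.86 + (21−5.95)²/5.95 + (23−23.82)²/23.82 = 52.9911
df = 5
p-value (upper-tail) = 0.00000
At α=0.1: p < α → reject H₀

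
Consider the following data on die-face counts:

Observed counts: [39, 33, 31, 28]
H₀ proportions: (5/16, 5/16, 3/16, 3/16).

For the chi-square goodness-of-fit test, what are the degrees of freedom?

df = k − 1 = 4 − 1 = 3

degrees of freedom = 3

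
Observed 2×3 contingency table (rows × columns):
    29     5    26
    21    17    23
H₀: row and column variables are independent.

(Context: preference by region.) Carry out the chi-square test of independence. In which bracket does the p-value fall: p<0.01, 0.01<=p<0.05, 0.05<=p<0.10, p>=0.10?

Row totals [60, 61], col totals [50, 22, 49], n=121
χ² = (29−24.79)²/24.79 + (5−10.91)²/10.91 + (26−24.30)²/24.30 + (21−25.21)²/25.21 + (17−11.09)²/11.09 + (23−24.70)²/24.70 = 8.0014
df = 2
p-value (upper-tail) = 0.01830
→ bracket: 0.01<=p<0.05

p-value bracket: 0.01<=p<0.05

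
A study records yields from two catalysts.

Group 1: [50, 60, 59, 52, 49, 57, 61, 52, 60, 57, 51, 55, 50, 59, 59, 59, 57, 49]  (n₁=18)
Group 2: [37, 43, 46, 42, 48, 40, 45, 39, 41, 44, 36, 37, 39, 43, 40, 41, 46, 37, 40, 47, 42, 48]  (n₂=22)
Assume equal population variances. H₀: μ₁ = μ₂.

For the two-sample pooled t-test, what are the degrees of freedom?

degrees of freedom = 38

df = n₁ + n₂ − 2 = 18 + 22 − 2 = 38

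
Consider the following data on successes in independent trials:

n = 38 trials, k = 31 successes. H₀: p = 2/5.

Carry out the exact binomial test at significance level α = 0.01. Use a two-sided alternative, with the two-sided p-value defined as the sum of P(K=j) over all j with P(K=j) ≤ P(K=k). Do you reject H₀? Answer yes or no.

reject H₀: yes

Exact binomial: n=38, k=31, p₀=2/5=0.4000
P(X=j) = C(n,j)·p₀^j·(1−p₀)^(n−j); p = Σ P(X=j) over j with P(X=j) ≤ P(X=31)
p-value (two-sided) = 0.00000
At α=0.01: p < α → reject H₀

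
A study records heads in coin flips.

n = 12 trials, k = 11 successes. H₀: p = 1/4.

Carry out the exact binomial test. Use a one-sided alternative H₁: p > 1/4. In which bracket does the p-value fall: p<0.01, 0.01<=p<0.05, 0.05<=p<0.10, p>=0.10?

p-value bracket: p<0.01

Exact binomial: n=12, k=11, p₀=1/4=0.2500
P(X≥11) from Σ C(n,i)·p₀^i·(1−p₀)^(n−i)
p-value (one-sided, H₁ greater) = 0.00000
→ bracket: p<0.01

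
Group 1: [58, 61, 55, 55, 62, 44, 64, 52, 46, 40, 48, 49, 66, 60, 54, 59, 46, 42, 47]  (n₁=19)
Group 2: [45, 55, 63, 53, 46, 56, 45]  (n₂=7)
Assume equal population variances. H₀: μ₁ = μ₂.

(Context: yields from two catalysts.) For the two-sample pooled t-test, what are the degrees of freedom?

degrees of freedom = 24

df = n₁ + n₂ − 2 = 19 + 7 − 2 = 24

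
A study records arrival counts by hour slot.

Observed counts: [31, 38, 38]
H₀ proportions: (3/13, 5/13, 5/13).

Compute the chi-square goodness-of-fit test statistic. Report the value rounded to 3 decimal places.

test statistic = 2.095

n = 107; E_i = n·p_i = [24.69, 41.15, 41.15]
χ² = (31−24.69)²/24.69 + (38−41.15)²/41.15 + (38−41.15)²/41.15 = 2.0947
df = 2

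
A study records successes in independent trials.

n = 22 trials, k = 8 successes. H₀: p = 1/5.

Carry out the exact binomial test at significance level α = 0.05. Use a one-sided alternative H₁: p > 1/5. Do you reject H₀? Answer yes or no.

Exact binomial: n=22, k=8, p₀=1/5=0.2000
P(X≥8) from Σ C(n,i)·p₀^i·(1−p₀)^(n−i)
p-value (one-sided, H₁ greater) = 0.05614
At α=0.05: p ≥ α → fail to reject H₀

reject H₀: no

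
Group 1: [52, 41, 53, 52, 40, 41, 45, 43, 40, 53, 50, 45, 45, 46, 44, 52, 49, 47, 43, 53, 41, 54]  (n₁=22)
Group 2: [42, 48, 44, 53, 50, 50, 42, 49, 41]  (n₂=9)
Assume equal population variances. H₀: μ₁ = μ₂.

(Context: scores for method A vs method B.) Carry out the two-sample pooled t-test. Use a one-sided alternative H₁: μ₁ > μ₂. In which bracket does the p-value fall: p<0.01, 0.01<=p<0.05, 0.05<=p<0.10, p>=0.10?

p-value bracket: p>=0.10

x̄₁=46.773, s₁=4.898, n₁=22
x̄₂=46.556, s₂=4.362, n₂=9
s_p² = [21·4.898² + 8·4.362²]/29 = 22.6237
SE = √(s_p²·(1/22+1/9)) = 1.8820
t = (46.773−46.556)/1.8820 = 0.1154
df = 29
p-value (one-sided, H₁ greater) = 0.45447
→ bracket: p>=0.10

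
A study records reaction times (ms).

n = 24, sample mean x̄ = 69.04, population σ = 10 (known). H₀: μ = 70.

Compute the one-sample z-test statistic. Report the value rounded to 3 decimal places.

test statistic = -0.470

SE = σ/√n = 10/√24 = 2.0412
z = (x̄−μ₀)/SE = (69.04−70)/2.0412 = -0.4703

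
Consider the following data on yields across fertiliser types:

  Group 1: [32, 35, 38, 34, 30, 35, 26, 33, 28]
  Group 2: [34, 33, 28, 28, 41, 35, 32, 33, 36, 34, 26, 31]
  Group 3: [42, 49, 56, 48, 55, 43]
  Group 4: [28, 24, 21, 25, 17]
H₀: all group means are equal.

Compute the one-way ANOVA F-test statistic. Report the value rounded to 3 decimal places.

Group means [32.33, 32.58, 48.83, 23.00], grand mean 34.062
SSB = Σnᵢ(x̄ᵢ−x̄)² = 1974.125; SSW = ΣΣ(x−x̄ᵢ)² = 535.750
MSB = 1974.125/3 = 658.0417; MSW = 535.750/28 = 19.1339
F = MSB/MSW = 34.3914
df = (3, 28)

test statistic = 34.391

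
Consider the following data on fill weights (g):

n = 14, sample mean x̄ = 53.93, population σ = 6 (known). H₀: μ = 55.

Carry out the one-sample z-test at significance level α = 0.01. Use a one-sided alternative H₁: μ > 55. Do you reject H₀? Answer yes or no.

SE = σ/√n = 6/√14 = 1.6036
z = (x̄−μ₀)/SE = (53.93−55)/1.6036 = -0.6673
p-value (one-sided, H₁ greater) = 0.74770
At α=0.01: p ≥ α → fail to reject H₀

reject H₀: no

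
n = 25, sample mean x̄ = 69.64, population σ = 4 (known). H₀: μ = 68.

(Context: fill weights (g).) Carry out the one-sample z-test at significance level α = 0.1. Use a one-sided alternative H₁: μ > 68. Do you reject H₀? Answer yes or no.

SE = σ/√n = 4/√25 = 0.8000
z = (x̄−μ₀)/SE = (69.64−68)/0.8000 = 2.0500
p-value (one-sided, H₁ greater) = 0.02018
At α=0.1: p < α → reject H₀

reject H₀: yes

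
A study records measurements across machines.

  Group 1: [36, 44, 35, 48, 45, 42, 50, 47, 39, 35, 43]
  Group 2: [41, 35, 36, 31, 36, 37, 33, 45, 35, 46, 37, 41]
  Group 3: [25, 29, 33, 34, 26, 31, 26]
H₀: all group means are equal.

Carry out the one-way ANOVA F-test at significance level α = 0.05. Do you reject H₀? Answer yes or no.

Group means [42.18, 37.75, 29.14], grand mean 37.367
SSB = Σnᵢ(x̄ᵢ−x̄)² = 730.223; SSW = ΣΣ(x−x̄ᵢ)² = 592.744
MSB = 730.223/2 = 365.1116; MSW = 592.744/27 = 21.9535
F = MSB/MSW = 16.6312
df = (2, 27)
p-value (upper-tail) = 0.00002
At α=0.05: p < α → reject H₀

reject H₀: yes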